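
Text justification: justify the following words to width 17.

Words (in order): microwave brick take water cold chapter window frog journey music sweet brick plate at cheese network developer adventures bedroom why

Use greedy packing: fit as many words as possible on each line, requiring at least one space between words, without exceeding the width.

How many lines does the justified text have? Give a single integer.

Answer: 9

Derivation:
Line 1: ['microwave', 'brick'] (min_width=15, slack=2)
Line 2: ['take', 'water', 'cold'] (min_width=15, slack=2)
Line 3: ['chapter', 'window'] (min_width=14, slack=3)
Line 4: ['frog', 'journey'] (min_width=12, slack=5)
Line 5: ['music', 'sweet', 'brick'] (min_width=17, slack=0)
Line 6: ['plate', 'at', 'cheese'] (min_width=15, slack=2)
Line 7: ['network', 'developer'] (min_width=17, slack=0)
Line 8: ['adventures'] (min_width=10, slack=7)
Line 9: ['bedroom', 'why'] (min_width=11, slack=6)
Total lines: 9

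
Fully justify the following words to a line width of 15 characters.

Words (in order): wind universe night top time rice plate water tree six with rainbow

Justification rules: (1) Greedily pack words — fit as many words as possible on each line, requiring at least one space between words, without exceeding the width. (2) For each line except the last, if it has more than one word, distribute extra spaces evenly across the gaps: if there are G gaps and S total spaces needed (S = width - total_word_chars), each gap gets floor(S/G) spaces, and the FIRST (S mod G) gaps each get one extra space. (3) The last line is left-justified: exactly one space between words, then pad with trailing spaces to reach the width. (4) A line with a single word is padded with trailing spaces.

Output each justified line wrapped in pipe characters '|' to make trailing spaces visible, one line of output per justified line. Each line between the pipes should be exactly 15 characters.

Line 1: ['wind', 'universe'] (min_width=13, slack=2)
Line 2: ['night', 'top', 'time'] (min_width=14, slack=1)
Line 3: ['rice', 'plate'] (min_width=10, slack=5)
Line 4: ['water', 'tree', 'six'] (min_width=14, slack=1)
Line 5: ['with', 'rainbow'] (min_width=12, slack=3)

Answer: |wind   universe|
|night  top time|
|rice      plate|
|water  tree six|
|with rainbow   |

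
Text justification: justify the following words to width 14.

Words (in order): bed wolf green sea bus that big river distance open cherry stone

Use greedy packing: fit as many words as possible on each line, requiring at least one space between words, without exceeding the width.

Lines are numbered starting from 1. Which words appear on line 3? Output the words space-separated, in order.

Answer: big river

Derivation:
Line 1: ['bed', 'wolf', 'green'] (min_width=14, slack=0)
Line 2: ['sea', 'bus', 'that'] (min_width=12, slack=2)
Line 3: ['big', 'river'] (min_width=9, slack=5)
Line 4: ['distance', 'open'] (min_width=13, slack=1)
Line 5: ['cherry', 'stone'] (min_width=12, slack=2)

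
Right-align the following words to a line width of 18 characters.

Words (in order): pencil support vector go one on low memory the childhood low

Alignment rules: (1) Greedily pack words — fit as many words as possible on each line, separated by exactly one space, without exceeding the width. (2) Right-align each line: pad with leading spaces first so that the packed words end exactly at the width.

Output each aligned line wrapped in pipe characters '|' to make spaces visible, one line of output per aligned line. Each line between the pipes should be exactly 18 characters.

Answer: |    pencil support|
|  vector go one on|
|    low memory the|
|     childhood low|

Derivation:
Line 1: ['pencil', 'support'] (min_width=14, slack=4)
Line 2: ['vector', 'go', 'one', 'on'] (min_width=16, slack=2)
Line 3: ['low', 'memory', 'the'] (min_width=14, slack=4)
Line 4: ['childhood', 'low'] (min_width=13, slack=5)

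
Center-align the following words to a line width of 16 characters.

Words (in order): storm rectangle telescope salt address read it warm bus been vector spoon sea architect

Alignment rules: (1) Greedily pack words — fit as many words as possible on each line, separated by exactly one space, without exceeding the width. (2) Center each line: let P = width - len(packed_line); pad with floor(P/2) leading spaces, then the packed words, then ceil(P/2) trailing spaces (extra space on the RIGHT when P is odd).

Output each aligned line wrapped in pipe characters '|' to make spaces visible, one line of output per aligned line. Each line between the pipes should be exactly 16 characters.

Line 1: ['storm', 'rectangle'] (min_width=15, slack=1)
Line 2: ['telescope', 'salt'] (min_width=14, slack=2)
Line 3: ['address', 'read', 'it'] (min_width=15, slack=1)
Line 4: ['warm', 'bus', 'been'] (min_width=13, slack=3)
Line 5: ['vector', 'spoon', 'sea'] (min_width=16, slack=0)
Line 6: ['architect'] (min_width=9, slack=7)

Answer: |storm rectangle |
| telescope salt |
|address read it |
| warm bus been  |
|vector spoon sea|
|   architect    |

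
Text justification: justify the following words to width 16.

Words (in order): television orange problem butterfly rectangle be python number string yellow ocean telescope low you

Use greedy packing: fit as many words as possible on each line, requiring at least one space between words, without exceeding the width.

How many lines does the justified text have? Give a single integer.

Answer: 8

Derivation:
Line 1: ['television'] (min_width=10, slack=6)
Line 2: ['orange', 'problem'] (min_width=14, slack=2)
Line 3: ['butterfly'] (min_width=9, slack=7)
Line 4: ['rectangle', 'be'] (min_width=12, slack=4)
Line 5: ['python', 'number'] (min_width=13, slack=3)
Line 6: ['string', 'yellow'] (min_width=13, slack=3)
Line 7: ['ocean', 'telescope'] (min_width=15, slack=1)
Line 8: ['low', 'you'] (min_width=7, slack=9)
Total lines: 8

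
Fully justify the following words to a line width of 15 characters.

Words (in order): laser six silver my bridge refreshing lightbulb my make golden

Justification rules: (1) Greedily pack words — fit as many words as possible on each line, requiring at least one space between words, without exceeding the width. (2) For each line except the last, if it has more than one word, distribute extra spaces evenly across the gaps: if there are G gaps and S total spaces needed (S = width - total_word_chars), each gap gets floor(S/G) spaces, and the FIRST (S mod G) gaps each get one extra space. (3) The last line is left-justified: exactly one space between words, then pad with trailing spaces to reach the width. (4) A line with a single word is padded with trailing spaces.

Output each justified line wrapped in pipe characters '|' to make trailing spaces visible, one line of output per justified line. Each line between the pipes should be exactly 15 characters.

Answer: |laser       six|
|silver       my|
|bridge         |
|refreshing     |
|lightbulb    my|
|make golden    |

Derivation:
Line 1: ['laser', 'six'] (min_width=9, slack=6)
Line 2: ['silver', 'my'] (min_width=9, slack=6)
Line 3: ['bridge'] (min_width=6, slack=9)
Line 4: ['refreshing'] (min_width=10, slack=5)
Line 5: ['lightbulb', 'my'] (min_width=12, slack=3)
Line 6: ['make', 'golden'] (min_width=11, slack=4)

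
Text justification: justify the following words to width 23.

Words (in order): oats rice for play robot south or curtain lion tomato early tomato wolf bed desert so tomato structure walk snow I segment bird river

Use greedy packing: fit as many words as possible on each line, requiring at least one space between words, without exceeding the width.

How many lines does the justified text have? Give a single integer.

Line 1: ['oats', 'rice', 'for', 'play'] (min_width=18, slack=5)
Line 2: ['robot', 'south', 'or', 'curtain'] (min_width=22, slack=1)
Line 3: ['lion', 'tomato', 'early'] (min_width=17, slack=6)
Line 4: ['tomato', 'wolf', 'bed', 'desert'] (min_width=22, slack=1)
Line 5: ['so', 'tomato', 'structure'] (min_width=19, slack=4)
Line 6: ['walk', 'snow', 'I', 'segment'] (min_width=19, slack=4)
Line 7: ['bird', 'river'] (min_width=10, slack=13)
Total lines: 7

Answer: 7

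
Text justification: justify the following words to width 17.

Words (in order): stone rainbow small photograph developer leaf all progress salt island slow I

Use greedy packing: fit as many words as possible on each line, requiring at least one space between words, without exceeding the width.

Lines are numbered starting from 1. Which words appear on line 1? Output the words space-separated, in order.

Line 1: ['stone', 'rainbow'] (min_width=13, slack=4)
Line 2: ['small', 'photograph'] (min_width=16, slack=1)
Line 3: ['developer', 'leaf'] (min_width=14, slack=3)
Line 4: ['all', 'progress', 'salt'] (min_width=17, slack=0)
Line 5: ['island', 'slow', 'I'] (min_width=13, slack=4)

Answer: stone rainbow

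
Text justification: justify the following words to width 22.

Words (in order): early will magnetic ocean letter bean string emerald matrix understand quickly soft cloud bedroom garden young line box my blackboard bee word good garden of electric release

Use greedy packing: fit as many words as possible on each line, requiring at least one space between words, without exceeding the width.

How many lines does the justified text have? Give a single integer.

Line 1: ['early', 'will', 'magnetic'] (min_width=19, slack=3)
Line 2: ['ocean', 'letter', 'bean'] (min_width=17, slack=5)
Line 3: ['string', 'emerald', 'matrix'] (min_width=21, slack=1)
Line 4: ['understand', 'quickly'] (min_width=18, slack=4)
Line 5: ['soft', 'cloud', 'bedroom'] (min_width=18, slack=4)
Line 6: ['garden', 'young', 'line', 'box'] (min_width=21, slack=1)
Line 7: ['my', 'blackboard', 'bee', 'word'] (min_width=22, slack=0)
Line 8: ['good', 'garden', 'of'] (min_width=14, slack=8)
Line 9: ['electric', 'release'] (min_width=16, slack=6)
Total lines: 9

Answer: 9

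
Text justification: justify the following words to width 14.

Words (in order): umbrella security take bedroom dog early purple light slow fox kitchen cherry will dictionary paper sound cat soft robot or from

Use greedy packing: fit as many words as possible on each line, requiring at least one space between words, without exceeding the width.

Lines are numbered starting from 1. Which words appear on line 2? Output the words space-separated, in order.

Answer: security take

Derivation:
Line 1: ['umbrella'] (min_width=8, slack=6)
Line 2: ['security', 'take'] (min_width=13, slack=1)
Line 3: ['bedroom', 'dog'] (min_width=11, slack=3)
Line 4: ['early', 'purple'] (min_width=12, slack=2)
Line 5: ['light', 'slow', 'fox'] (min_width=14, slack=0)
Line 6: ['kitchen', 'cherry'] (min_width=14, slack=0)
Line 7: ['will'] (min_width=4, slack=10)
Line 8: ['dictionary'] (min_width=10, slack=4)
Line 9: ['paper', 'sound'] (min_width=11, slack=3)
Line 10: ['cat', 'soft', 'robot'] (min_width=14, slack=0)
Line 11: ['or', 'from'] (min_width=7, slack=7)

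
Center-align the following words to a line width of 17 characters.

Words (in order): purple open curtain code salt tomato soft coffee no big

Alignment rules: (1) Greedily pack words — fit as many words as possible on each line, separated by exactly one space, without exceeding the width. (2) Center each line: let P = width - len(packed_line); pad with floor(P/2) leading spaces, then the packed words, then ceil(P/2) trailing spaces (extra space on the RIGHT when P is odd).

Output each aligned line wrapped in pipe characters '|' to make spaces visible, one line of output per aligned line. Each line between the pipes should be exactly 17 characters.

Answer: |   purple open   |
|curtain code salt|
|   tomato soft   |
|  coffee no big  |

Derivation:
Line 1: ['purple', 'open'] (min_width=11, slack=6)
Line 2: ['curtain', 'code', 'salt'] (min_width=17, slack=0)
Line 3: ['tomato', 'soft'] (min_width=11, slack=6)
Line 4: ['coffee', 'no', 'big'] (min_width=13, slack=4)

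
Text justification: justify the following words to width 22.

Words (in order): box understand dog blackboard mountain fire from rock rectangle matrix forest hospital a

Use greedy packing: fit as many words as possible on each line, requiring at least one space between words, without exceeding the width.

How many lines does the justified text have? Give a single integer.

Answer: 5

Derivation:
Line 1: ['box', 'understand', 'dog'] (min_width=18, slack=4)
Line 2: ['blackboard', 'mountain'] (min_width=19, slack=3)
Line 3: ['fire', 'from', 'rock'] (min_width=14, slack=8)
Line 4: ['rectangle', 'matrix'] (min_width=16, slack=6)
Line 5: ['forest', 'hospital', 'a'] (min_width=17, slack=5)
Total lines: 5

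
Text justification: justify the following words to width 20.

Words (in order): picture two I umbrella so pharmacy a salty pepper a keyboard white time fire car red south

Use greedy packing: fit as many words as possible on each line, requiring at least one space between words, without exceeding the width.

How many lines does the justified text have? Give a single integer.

Answer: 5

Derivation:
Line 1: ['picture', 'two', 'I'] (min_width=13, slack=7)
Line 2: ['umbrella', 'so', 'pharmacy'] (min_width=20, slack=0)
Line 3: ['a', 'salty', 'pepper', 'a'] (min_width=16, slack=4)
Line 4: ['keyboard', 'white', 'time'] (min_width=19, slack=1)
Line 5: ['fire', 'car', 'red', 'south'] (min_width=18, slack=2)
Total lines: 5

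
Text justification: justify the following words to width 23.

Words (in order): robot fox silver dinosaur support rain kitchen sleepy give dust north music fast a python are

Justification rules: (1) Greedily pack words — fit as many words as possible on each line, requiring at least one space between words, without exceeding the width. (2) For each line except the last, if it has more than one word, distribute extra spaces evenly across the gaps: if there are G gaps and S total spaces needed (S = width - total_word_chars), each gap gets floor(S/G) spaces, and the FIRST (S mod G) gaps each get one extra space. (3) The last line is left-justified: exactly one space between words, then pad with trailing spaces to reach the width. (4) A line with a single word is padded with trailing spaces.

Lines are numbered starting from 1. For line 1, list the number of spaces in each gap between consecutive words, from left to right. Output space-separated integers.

Line 1: ['robot', 'fox', 'silver'] (min_width=16, slack=7)
Line 2: ['dinosaur', 'support', 'rain'] (min_width=21, slack=2)
Line 3: ['kitchen', 'sleepy', 'give'] (min_width=19, slack=4)
Line 4: ['dust', 'north', 'music', 'fast', 'a'] (min_width=23, slack=0)
Line 5: ['python', 'are'] (min_width=10, slack=13)

Answer: 5 4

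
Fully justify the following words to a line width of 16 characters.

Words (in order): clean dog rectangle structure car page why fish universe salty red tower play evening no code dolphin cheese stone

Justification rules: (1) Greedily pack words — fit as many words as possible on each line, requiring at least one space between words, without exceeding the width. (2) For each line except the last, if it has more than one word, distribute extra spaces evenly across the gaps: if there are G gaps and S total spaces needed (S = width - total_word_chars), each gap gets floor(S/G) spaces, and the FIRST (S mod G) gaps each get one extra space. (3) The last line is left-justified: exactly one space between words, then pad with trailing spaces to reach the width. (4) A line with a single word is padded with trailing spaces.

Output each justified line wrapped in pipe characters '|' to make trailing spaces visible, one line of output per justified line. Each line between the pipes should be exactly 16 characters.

Answer: |clean        dog|
|rectangle       |
|structure    car|
|page   why  fish|
|universe   salty|
|red  tower  play|
|evening  no code|
|dolphin   cheese|
|stone           |

Derivation:
Line 1: ['clean', 'dog'] (min_width=9, slack=7)
Line 2: ['rectangle'] (min_width=9, slack=7)
Line 3: ['structure', 'car'] (min_width=13, slack=3)
Line 4: ['page', 'why', 'fish'] (min_width=13, slack=3)
Line 5: ['universe', 'salty'] (min_width=14, slack=2)
Line 6: ['red', 'tower', 'play'] (min_width=14, slack=2)
Line 7: ['evening', 'no', 'code'] (min_width=15, slack=1)
Line 8: ['dolphin', 'cheese'] (min_width=14, slack=2)
Line 9: ['stone'] (min_width=5, slack=11)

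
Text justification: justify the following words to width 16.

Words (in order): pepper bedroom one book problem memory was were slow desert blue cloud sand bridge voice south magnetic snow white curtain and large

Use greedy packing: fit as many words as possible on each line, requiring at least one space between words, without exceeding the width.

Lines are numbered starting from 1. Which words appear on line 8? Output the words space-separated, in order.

Line 1: ['pepper', 'bedroom'] (min_width=14, slack=2)
Line 2: ['one', 'book', 'problem'] (min_width=16, slack=0)
Line 3: ['memory', 'was', 'were'] (min_width=15, slack=1)
Line 4: ['slow', 'desert', 'blue'] (min_width=16, slack=0)
Line 5: ['cloud', 'sand'] (min_width=10, slack=6)
Line 6: ['bridge', 'voice'] (min_width=12, slack=4)
Line 7: ['south', 'magnetic'] (min_width=14, slack=2)
Line 8: ['snow', 'white'] (min_width=10, slack=6)
Line 9: ['curtain', 'and'] (min_width=11, slack=5)
Line 10: ['large'] (min_width=5, slack=11)

Answer: snow white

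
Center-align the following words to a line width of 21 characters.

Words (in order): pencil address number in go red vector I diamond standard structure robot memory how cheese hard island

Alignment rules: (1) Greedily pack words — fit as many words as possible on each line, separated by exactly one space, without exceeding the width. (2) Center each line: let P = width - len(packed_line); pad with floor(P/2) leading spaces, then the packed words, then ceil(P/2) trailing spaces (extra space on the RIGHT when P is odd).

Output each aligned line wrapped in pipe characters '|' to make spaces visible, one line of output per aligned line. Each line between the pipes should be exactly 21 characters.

Answer: |pencil address number|
| in go red vector I  |
|  diamond standard   |
|   structure robot   |
|  memory how cheese  |
|     hard island     |

Derivation:
Line 1: ['pencil', 'address', 'number'] (min_width=21, slack=0)
Line 2: ['in', 'go', 'red', 'vector', 'I'] (min_width=18, slack=3)
Line 3: ['diamond', 'standard'] (min_width=16, slack=5)
Line 4: ['structure', 'robot'] (min_width=15, slack=6)
Line 5: ['memory', 'how', 'cheese'] (min_width=17, slack=4)
Line 6: ['hard', 'island'] (min_width=11, slack=10)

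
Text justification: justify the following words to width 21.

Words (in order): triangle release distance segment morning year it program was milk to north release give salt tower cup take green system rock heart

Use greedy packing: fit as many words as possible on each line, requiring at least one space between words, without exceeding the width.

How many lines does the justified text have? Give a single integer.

Line 1: ['triangle', 'release'] (min_width=16, slack=5)
Line 2: ['distance', 'segment'] (min_width=16, slack=5)
Line 3: ['morning', 'year', 'it'] (min_width=15, slack=6)
Line 4: ['program', 'was', 'milk', 'to'] (min_width=19, slack=2)
Line 5: ['north', 'release', 'give'] (min_width=18, slack=3)
Line 6: ['salt', 'tower', 'cup', 'take'] (min_width=19, slack=2)
Line 7: ['green', 'system', 'rock'] (min_width=17, slack=4)
Line 8: ['heart'] (min_width=5, slack=16)
Total lines: 8

Answer: 8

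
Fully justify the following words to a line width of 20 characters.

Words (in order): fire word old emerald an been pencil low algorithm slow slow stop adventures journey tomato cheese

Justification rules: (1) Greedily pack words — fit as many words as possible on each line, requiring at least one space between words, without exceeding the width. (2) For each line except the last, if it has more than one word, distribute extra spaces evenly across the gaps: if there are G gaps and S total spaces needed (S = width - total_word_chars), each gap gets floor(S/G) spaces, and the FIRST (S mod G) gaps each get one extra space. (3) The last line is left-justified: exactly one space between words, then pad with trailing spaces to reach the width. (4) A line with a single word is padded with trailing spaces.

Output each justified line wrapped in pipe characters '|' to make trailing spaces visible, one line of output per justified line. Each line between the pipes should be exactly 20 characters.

Line 1: ['fire', 'word', 'old'] (min_width=13, slack=7)
Line 2: ['emerald', 'an', 'been'] (min_width=15, slack=5)
Line 3: ['pencil', 'low', 'algorithm'] (min_width=20, slack=0)
Line 4: ['slow', 'slow', 'stop'] (min_width=14, slack=6)
Line 5: ['adventures', 'journey'] (min_width=18, slack=2)
Line 6: ['tomato', 'cheese'] (min_width=13, slack=7)

Answer: |fire     word    old|
|emerald    an   been|
|pencil low algorithm|
|slow    slow    stop|
|adventures   journey|
|tomato cheese       |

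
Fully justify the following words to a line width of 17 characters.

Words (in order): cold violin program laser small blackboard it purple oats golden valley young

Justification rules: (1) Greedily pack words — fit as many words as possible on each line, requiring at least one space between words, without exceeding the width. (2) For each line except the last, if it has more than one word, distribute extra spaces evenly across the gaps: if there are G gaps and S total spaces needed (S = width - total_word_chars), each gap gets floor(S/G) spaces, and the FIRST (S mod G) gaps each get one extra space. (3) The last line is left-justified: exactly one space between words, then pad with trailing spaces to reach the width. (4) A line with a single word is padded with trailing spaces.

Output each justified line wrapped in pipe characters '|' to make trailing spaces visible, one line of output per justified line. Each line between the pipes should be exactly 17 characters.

Line 1: ['cold', 'violin'] (min_width=11, slack=6)
Line 2: ['program', 'laser'] (min_width=13, slack=4)
Line 3: ['small', 'blackboard'] (min_width=16, slack=1)
Line 4: ['it', 'purple', 'oats'] (min_width=14, slack=3)
Line 5: ['golden', 'valley'] (min_width=13, slack=4)
Line 6: ['young'] (min_width=5, slack=12)

Answer: |cold       violin|
|program     laser|
|small  blackboard|
|it   purple  oats|
|golden     valley|
|young            |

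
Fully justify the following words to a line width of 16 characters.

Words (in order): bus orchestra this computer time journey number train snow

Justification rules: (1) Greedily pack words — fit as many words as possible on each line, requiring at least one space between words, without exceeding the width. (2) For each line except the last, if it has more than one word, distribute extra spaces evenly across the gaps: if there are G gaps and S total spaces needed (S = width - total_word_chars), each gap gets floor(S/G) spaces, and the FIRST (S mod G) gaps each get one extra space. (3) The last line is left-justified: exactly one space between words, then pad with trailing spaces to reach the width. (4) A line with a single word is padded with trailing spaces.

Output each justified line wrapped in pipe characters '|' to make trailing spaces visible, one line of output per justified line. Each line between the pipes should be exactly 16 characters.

Line 1: ['bus', 'orchestra'] (min_width=13, slack=3)
Line 2: ['this', 'computer'] (min_width=13, slack=3)
Line 3: ['time', 'journey'] (min_width=12, slack=4)
Line 4: ['number', 'train'] (min_width=12, slack=4)
Line 5: ['snow'] (min_width=4, slack=12)

Answer: |bus    orchestra|
|this    computer|
|time     journey|
|number     train|
|snow            |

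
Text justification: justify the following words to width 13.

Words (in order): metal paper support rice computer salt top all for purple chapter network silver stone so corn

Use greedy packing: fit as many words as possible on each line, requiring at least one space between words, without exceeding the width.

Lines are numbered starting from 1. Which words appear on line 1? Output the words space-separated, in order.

Line 1: ['metal', 'paper'] (min_width=11, slack=2)
Line 2: ['support', 'rice'] (min_width=12, slack=1)
Line 3: ['computer', 'salt'] (min_width=13, slack=0)
Line 4: ['top', 'all', 'for'] (min_width=11, slack=2)
Line 5: ['purple'] (min_width=6, slack=7)
Line 6: ['chapter'] (min_width=7, slack=6)
Line 7: ['network'] (min_width=7, slack=6)
Line 8: ['silver', 'stone'] (min_width=12, slack=1)
Line 9: ['so', 'corn'] (min_width=7, slack=6)

Answer: metal paper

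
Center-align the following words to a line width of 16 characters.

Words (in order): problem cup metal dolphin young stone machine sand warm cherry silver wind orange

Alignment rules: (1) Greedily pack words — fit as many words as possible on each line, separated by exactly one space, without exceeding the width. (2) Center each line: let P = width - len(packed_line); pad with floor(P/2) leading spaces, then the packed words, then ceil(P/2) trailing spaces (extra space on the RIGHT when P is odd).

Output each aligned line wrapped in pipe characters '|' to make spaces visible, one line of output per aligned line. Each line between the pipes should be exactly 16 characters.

Line 1: ['problem', 'cup'] (min_width=11, slack=5)
Line 2: ['metal', 'dolphin'] (min_width=13, slack=3)
Line 3: ['young', 'stone'] (min_width=11, slack=5)
Line 4: ['machine', 'sand'] (min_width=12, slack=4)
Line 5: ['warm', 'cherry'] (min_width=11, slack=5)
Line 6: ['silver', 'wind'] (min_width=11, slack=5)
Line 7: ['orange'] (min_width=6, slack=10)

Answer: |  problem cup   |
| metal dolphin  |
|  young stone   |
|  machine sand  |
|  warm cherry   |
|  silver wind   |
|     orange     |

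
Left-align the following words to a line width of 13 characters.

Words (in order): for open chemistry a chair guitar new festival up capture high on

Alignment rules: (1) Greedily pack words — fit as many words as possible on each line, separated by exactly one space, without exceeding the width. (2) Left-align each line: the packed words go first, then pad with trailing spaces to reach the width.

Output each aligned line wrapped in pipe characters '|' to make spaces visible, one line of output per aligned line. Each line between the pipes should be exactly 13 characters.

Line 1: ['for', 'open'] (min_width=8, slack=5)
Line 2: ['chemistry', 'a'] (min_width=11, slack=2)
Line 3: ['chair', 'guitar'] (min_width=12, slack=1)
Line 4: ['new', 'festival'] (min_width=12, slack=1)
Line 5: ['up', 'capture'] (min_width=10, slack=3)
Line 6: ['high', 'on'] (min_width=7, slack=6)

Answer: |for open     |
|chemistry a  |
|chair guitar |
|new festival |
|up capture   |
|high on      |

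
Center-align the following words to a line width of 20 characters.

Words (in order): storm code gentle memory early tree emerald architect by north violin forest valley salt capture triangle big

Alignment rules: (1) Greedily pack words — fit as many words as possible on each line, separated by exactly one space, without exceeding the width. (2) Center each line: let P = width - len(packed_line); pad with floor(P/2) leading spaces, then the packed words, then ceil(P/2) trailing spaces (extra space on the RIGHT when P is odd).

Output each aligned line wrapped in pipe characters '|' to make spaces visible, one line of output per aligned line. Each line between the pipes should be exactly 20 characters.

Answer: | storm code gentle  |
| memory early tree  |
|emerald architect by|
|north violin forest |
|valley salt capture |
|    triangle big    |

Derivation:
Line 1: ['storm', 'code', 'gentle'] (min_width=17, slack=3)
Line 2: ['memory', 'early', 'tree'] (min_width=17, slack=3)
Line 3: ['emerald', 'architect', 'by'] (min_width=20, slack=0)
Line 4: ['north', 'violin', 'forest'] (min_width=19, slack=1)
Line 5: ['valley', 'salt', 'capture'] (min_width=19, slack=1)
Line 6: ['triangle', 'big'] (min_width=12, slack=8)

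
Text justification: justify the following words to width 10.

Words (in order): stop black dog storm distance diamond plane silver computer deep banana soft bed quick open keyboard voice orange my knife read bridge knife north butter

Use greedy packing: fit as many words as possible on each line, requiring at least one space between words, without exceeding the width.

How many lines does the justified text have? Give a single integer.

Answer: 19

Derivation:
Line 1: ['stop', 'black'] (min_width=10, slack=0)
Line 2: ['dog', 'storm'] (min_width=9, slack=1)
Line 3: ['distance'] (min_width=8, slack=2)
Line 4: ['diamond'] (min_width=7, slack=3)
Line 5: ['plane'] (min_width=5, slack=5)
Line 6: ['silver'] (min_width=6, slack=4)
Line 7: ['computer'] (min_width=8, slack=2)
Line 8: ['deep'] (min_width=4, slack=6)
Line 9: ['banana'] (min_width=6, slack=4)
Line 10: ['soft', 'bed'] (min_width=8, slack=2)
Line 11: ['quick', 'open'] (min_width=10, slack=0)
Line 12: ['keyboard'] (min_width=8, slack=2)
Line 13: ['voice'] (min_width=5, slack=5)
Line 14: ['orange', 'my'] (min_width=9, slack=1)
Line 15: ['knife', 'read'] (min_width=10, slack=0)
Line 16: ['bridge'] (min_width=6, slack=4)
Line 17: ['knife'] (min_width=5, slack=5)
Line 18: ['north'] (min_width=5, slack=5)
Line 19: ['butter'] (min_width=6, slack=4)
Total lines: 19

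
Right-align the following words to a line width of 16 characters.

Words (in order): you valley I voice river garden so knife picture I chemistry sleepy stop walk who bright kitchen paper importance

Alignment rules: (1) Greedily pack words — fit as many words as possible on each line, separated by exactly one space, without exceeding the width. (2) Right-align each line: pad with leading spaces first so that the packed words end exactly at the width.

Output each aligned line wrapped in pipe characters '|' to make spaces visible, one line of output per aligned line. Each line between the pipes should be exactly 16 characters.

Answer: |    you valley I|
|     voice river|
| garden so knife|
|       picture I|
|chemistry sleepy|
|   stop walk who|
|  bright kitchen|
|paper importance|

Derivation:
Line 1: ['you', 'valley', 'I'] (min_width=12, slack=4)
Line 2: ['voice', 'river'] (min_width=11, slack=5)
Line 3: ['garden', 'so', 'knife'] (min_width=15, slack=1)
Line 4: ['picture', 'I'] (min_width=9, slack=7)
Line 5: ['chemistry', 'sleepy'] (min_width=16, slack=0)
Line 6: ['stop', 'walk', 'who'] (min_width=13, slack=3)
Line 7: ['bright', 'kitchen'] (min_width=14, slack=2)
Line 8: ['paper', 'importance'] (min_width=16, slack=0)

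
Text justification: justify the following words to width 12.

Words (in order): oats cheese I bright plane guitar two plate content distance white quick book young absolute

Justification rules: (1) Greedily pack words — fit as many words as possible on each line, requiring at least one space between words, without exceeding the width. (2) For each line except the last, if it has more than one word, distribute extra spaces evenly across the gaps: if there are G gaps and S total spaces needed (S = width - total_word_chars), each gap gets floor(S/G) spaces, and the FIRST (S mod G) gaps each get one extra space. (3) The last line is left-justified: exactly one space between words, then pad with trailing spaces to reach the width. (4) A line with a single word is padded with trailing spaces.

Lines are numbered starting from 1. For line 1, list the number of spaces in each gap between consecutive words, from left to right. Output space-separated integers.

Answer: 2

Derivation:
Line 1: ['oats', 'cheese'] (min_width=11, slack=1)
Line 2: ['I', 'bright'] (min_width=8, slack=4)
Line 3: ['plane', 'guitar'] (min_width=12, slack=0)
Line 4: ['two', 'plate'] (min_width=9, slack=3)
Line 5: ['content'] (min_width=7, slack=5)
Line 6: ['distance'] (min_width=8, slack=4)
Line 7: ['white', 'quick'] (min_width=11, slack=1)
Line 8: ['book', 'young'] (min_width=10, slack=2)
Line 9: ['absolute'] (min_width=8, slack=4)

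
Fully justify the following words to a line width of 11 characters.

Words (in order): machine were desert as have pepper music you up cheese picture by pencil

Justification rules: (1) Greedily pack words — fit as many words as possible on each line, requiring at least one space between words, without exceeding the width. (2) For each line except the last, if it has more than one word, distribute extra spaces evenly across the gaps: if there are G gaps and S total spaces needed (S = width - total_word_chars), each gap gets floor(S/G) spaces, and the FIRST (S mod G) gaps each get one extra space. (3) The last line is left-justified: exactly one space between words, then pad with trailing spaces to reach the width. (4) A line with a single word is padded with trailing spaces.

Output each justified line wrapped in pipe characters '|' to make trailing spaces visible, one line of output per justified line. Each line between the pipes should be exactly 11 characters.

Line 1: ['machine'] (min_width=7, slack=4)
Line 2: ['were', 'desert'] (min_width=11, slack=0)
Line 3: ['as', 'have'] (min_width=7, slack=4)
Line 4: ['pepper'] (min_width=6, slack=5)
Line 5: ['music', 'you'] (min_width=9, slack=2)
Line 6: ['up', 'cheese'] (min_width=9, slack=2)
Line 7: ['picture', 'by'] (min_width=10, slack=1)
Line 8: ['pencil'] (min_width=6, slack=5)

Answer: |machine    |
|were desert|
|as     have|
|pepper     |
|music   you|
|up   cheese|
|picture  by|
|pencil     |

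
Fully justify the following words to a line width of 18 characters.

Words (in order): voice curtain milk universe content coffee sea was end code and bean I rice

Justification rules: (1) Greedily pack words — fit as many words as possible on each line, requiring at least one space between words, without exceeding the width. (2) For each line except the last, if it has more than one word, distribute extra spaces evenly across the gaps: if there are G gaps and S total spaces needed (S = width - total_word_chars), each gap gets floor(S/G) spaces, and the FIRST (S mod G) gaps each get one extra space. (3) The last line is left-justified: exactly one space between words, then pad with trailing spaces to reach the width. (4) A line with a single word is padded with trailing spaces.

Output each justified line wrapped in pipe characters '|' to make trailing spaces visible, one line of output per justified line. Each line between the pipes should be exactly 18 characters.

Line 1: ['voice', 'curtain', 'milk'] (min_width=18, slack=0)
Line 2: ['universe', 'content'] (min_width=16, slack=2)
Line 3: ['coffee', 'sea', 'was', 'end'] (min_width=18, slack=0)
Line 4: ['code', 'and', 'bean', 'I'] (min_width=15, slack=3)
Line 5: ['rice'] (min_width=4, slack=14)

Answer: |voice curtain milk|
|universe   content|
|coffee sea was end|
|code  and  bean  I|
|rice              |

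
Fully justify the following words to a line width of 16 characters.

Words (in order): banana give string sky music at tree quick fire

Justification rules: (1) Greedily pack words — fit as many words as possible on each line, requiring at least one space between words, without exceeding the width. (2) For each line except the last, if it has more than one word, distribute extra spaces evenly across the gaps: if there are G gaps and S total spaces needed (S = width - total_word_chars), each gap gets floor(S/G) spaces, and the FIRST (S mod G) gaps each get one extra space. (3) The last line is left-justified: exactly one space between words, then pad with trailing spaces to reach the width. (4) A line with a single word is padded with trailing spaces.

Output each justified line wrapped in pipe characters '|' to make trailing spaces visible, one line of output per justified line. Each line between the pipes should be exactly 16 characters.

Answer: |banana      give|
|string sky music|
|at   tree  quick|
|fire            |

Derivation:
Line 1: ['banana', 'give'] (min_width=11, slack=5)
Line 2: ['string', 'sky', 'music'] (min_width=16, slack=0)
Line 3: ['at', 'tree', 'quick'] (min_width=13, slack=3)
Line 4: ['fire'] (min_width=4, slack=12)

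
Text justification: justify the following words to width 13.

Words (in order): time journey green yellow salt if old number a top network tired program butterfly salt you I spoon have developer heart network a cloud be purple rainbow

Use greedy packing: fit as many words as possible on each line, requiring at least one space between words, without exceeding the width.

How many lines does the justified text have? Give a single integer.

Line 1: ['time', 'journey'] (min_width=12, slack=1)
Line 2: ['green', 'yellow'] (min_width=12, slack=1)
Line 3: ['salt', 'if', 'old'] (min_width=11, slack=2)
Line 4: ['number', 'a', 'top'] (min_width=12, slack=1)
Line 5: ['network', 'tired'] (min_width=13, slack=0)
Line 6: ['program'] (min_width=7, slack=6)
Line 7: ['butterfly'] (min_width=9, slack=4)
Line 8: ['salt', 'you', 'I'] (min_width=10, slack=3)
Line 9: ['spoon', 'have'] (min_width=10, slack=3)
Line 10: ['developer'] (min_width=9, slack=4)
Line 11: ['heart', 'network'] (min_width=13, slack=0)
Line 12: ['a', 'cloud', 'be'] (min_width=10, slack=3)
Line 13: ['purple'] (min_width=6, slack=7)
Line 14: ['rainbow'] (min_width=7, slack=6)
Total lines: 14

Answer: 14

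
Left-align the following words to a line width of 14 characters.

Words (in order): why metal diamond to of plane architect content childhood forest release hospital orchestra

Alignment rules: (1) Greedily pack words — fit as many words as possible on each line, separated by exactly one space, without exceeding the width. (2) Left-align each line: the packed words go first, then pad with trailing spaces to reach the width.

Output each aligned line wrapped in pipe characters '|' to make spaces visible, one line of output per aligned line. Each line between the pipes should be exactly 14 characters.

Line 1: ['why', 'metal'] (min_width=9, slack=5)
Line 2: ['diamond', 'to', 'of'] (min_width=13, slack=1)
Line 3: ['plane'] (min_width=5, slack=9)
Line 4: ['architect'] (min_width=9, slack=5)
Line 5: ['content'] (min_width=7, slack=7)
Line 6: ['childhood'] (min_width=9, slack=5)
Line 7: ['forest', 'release'] (min_width=14, slack=0)
Line 8: ['hospital'] (min_width=8, slack=6)
Line 9: ['orchestra'] (min_width=9, slack=5)

Answer: |why metal     |
|diamond to of |
|plane         |
|architect     |
|content       |
|childhood     |
|forest release|
|hospital      |
|orchestra     |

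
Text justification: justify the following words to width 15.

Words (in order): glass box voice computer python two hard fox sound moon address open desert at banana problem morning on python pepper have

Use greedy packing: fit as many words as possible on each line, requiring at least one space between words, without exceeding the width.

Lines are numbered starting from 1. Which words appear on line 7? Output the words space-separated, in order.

Answer: banana problem

Derivation:
Line 1: ['glass', 'box', 'voice'] (min_width=15, slack=0)
Line 2: ['computer', 'python'] (min_width=15, slack=0)
Line 3: ['two', 'hard', 'fox'] (min_width=12, slack=3)
Line 4: ['sound', 'moon'] (min_width=10, slack=5)
Line 5: ['address', 'open'] (min_width=12, slack=3)
Line 6: ['desert', 'at'] (min_width=9, slack=6)
Line 7: ['banana', 'problem'] (min_width=14, slack=1)
Line 8: ['morning', 'on'] (min_width=10, slack=5)
Line 9: ['python', 'pepper'] (min_width=13, slack=2)
Line 10: ['have'] (min_width=4, slack=11)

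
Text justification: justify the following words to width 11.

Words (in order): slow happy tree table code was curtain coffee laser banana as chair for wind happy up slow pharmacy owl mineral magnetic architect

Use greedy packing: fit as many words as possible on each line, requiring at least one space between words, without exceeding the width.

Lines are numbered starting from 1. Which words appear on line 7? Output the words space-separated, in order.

Line 1: ['slow', 'happy'] (min_width=10, slack=1)
Line 2: ['tree', 'table'] (min_width=10, slack=1)
Line 3: ['code', 'was'] (min_width=8, slack=3)
Line 4: ['curtain'] (min_width=7, slack=4)
Line 5: ['coffee'] (min_width=6, slack=5)
Line 6: ['laser'] (min_width=5, slack=6)
Line 7: ['banana', 'as'] (min_width=9, slack=2)
Line 8: ['chair', 'for'] (min_width=9, slack=2)
Line 9: ['wind', 'happy'] (min_width=10, slack=1)
Line 10: ['up', 'slow'] (min_width=7, slack=4)
Line 11: ['pharmacy'] (min_width=8, slack=3)
Line 12: ['owl', 'mineral'] (min_width=11, slack=0)
Line 13: ['magnetic'] (min_width=8, slack=3)
Line 14: ['architect'] (min_width=9, slack=2)

Answer: banana as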